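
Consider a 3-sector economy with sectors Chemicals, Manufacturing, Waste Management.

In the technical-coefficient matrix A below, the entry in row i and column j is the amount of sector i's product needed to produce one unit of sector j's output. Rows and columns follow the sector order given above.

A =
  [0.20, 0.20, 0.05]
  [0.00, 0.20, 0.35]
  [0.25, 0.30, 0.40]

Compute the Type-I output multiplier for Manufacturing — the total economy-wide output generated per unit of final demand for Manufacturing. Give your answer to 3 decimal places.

m_M = 3.275

I − A =
  [   0.80    -0.20    -0.05]
  [   0.00     0.80    -0.35]
  [  -0.25    -0.30     0.60]
Cofactors of I−A, C_ij = (−1)^(i+j)·(minor ij) (rows/columns in the sector order above):
  C_11 = (0.80)(0.60) − (-0.35)(-0.30) = 0.3750
  C_12 = −[(0.00)(0.60) − (-0.35)(-0.25)] = 0.0875
  C_13 = (0.00)(-0.30) − (0.80)(-0.25) = 0.2000
  C_21 = −[(-0.20)(0.60) − (-0.05)(-0.30)] = 0.1350
  C_22 = (0.80)(0.60) − (-0.05)(-0.25) = 0.4675
  C_23 = −[(0.80)(-0.30) − (-0.20)(-0.25)] = 0.2900
  C_31 = (-0.20)(-0.35) − (-0.05)(0.80) = 0.1100
  C_32 = −[(0.80)(-0.35) − (-0.05)(0.00)] = 0.2800
  C_33 = (0.80)(0.80) − (-0.20)(0.00) = 0.6400
det(I−A) = Σ_j (I−A)_1j·C_1j = (0.80)(0.3750) + (-0.20)(0.0875) + (-0.05)(0.2000) = 0.2725
adj(I−A) = Cᵀ =
  [ 0.3750   0.1350   0.1100]
  [ 0.0875   0.4675   0.2800]
  [ 0.2000   0.2900   0.6400]
(I − A)⁻¹ = adj(I−A) / det(I−A) ≈
  [   1.3761     0.4954     0.4037]
  [   0.3211     1.7156     1.0275]
  [   0.7339     1.0642     2.3486]
The output multiplier for sector j is the column-j sum of the Leontief inverse (I − A)⁻¹ = adj(I−A) / det(I−A).
Column M of adj(I−A): (0.1350, 0.4675, 0.2900); det(I−A) = 0.2725.
m_M = (0.1350 + 0.4675 + 0.2900) / 0.2725 = 0.8925 / 0.2725 ≈ 3.275.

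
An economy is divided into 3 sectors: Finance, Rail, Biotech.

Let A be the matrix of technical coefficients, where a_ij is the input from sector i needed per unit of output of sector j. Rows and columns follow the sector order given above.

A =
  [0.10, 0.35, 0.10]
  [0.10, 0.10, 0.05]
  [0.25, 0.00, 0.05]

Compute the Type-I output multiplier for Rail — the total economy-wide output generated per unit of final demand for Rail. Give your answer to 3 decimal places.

I − A =
  [   0.90    -0.35    -0.10]
  [  -0.10     0.90    -0.05]
  [  -0.25     0.00     0.95]
Cofactors of I−A, C_ij = (−1)^(i+j)·(minor ij) (rows/columns in the sector order above):
  C_11 = (0.90)(0.95) − (-0.05)(0.00) = 0.8550
  C_12 = −[(-0.10)(0.95) − (-0.05)(-0.25)] = 0.1075
  C_13 = (-0.10)(0.00) − (0.90)(-0.25) = 0.2250
  C_21 = −[(-0.35)(0.95) − (-0.10)(0.00)] = 0.3325
  C_22 = (0.90)(0.95) − (-0.10)(-0.25) = 0.8300
  C_23 = −[(0.90)(0.00) − (-0.35)(-0.25)] = 0.0875
  C_31 = (-0.35)(-0.05) − (-0.10)(0.90) = 0.1075
  C_32 = −[(0.90)(-0.05) − (-0.10)(-0.10)] = 0.0550
  C_33 = (0.90)(0.90) − (-0.35)(-0.10) = 0.7750
det(I−A) = Σ_j (I−A)_1j·C_1j = (0.90)(0.8550) + (-0.35)(0.1075) + (-0.10)(0.2250) = 0.709375
adj(I−A) = Cᵀ =
  [ 0.8550   0.3325   0.1075]
  [ 0.1075   0.8300   0.0550]
  [ 0.2250   0.0875   0.7750]
(I − A)⁻¹ = adj(I−A) / det(I−A) ≈
  [   1.2053     0.4687     0.1515]
  [   0.1515     1.1700     0.0775]
  [   0.3172     0.1233     1.0925]
The output multiplier for sector j is the column-j sum of the Leontief inverse (I − A)⁻¹ = adj(I−A) / det(I−A).
Column R of adj(I−A): (0.3325, 0.8300, 0.0875); det(I−A) = 0.709375.
m_R = (0.3325 + 0.8300 + 0.0875) / 0.709375 = 1.25 / 0.709375 ≈ 1.762.

m_R = 1.762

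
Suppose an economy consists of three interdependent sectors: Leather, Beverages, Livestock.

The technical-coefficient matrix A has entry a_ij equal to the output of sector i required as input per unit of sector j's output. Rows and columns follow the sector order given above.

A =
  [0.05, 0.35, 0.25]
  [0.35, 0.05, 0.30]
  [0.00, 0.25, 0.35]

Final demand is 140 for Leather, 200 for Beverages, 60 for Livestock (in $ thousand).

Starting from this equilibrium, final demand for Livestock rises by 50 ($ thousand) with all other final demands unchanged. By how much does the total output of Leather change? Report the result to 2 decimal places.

I − A =
  [   0.95    -0.35    -0.25]
  [  -0.35     0.95    -0.30]
  [   0.00    -0.25     0.65]
Cofactors of I−A, C_ij = (−1)^(i+j)·(minor ij) (rows/columns in the sector order above):
  C_11 = (0.95)(0.65) − (-0.30)(-0.25) = 0.5425
  C_12 = −[(-0.35)(0.65) − (-0.30)(0.00)] = 0.2275
  C_13 = (-0.35)(-0.25) − (0.95)(0.00) = 0.0875
  C_21 = −[(-0.35)(0.65) − (-0.25)(-0.25)] = 0.2900
  C_22 = (0.95)(0.65) − (-0.25)(0.00) = 0.6175
  C_23 = −[(0.95)(-0.25) − (-0.35)(0.00)] = 0.2375
  C_31 = (-0.35)(-0.30) − (-0.25)(0.95) = 0.3425
  C_32 = −[(0.95)(-0.30) − (-0.25)(-0.35)] = 0.3725
  C_33 = (0.95)(0.95) − (-0.35)(-0.35) = 0.7800
det(I−A) = Σ_j (I−A)_1j·C_1j = (0.95)(0.5425) + (-0.35)(0.2275) + (-0.25)(0.0875) = 0.413875
adj(I−A) = Cᵀ =
  [ 0.5425   0.2900   0.3425]
  [ 0.2275   0.6175   0.3725]
  [ 0.0875   0.2375   0.7800]
(I − A)⁻¹ = adj(I−A) / det(I−A) ≈
  [   1.3108     0.7007     0.8275]
  [   0.5497     1.4920     0.9000]
  [   0.2114     0.5738     1.8846]
Δx = (I − A)⁻¹ Δd with Δd having +50 in the Livestock component and 0 elsewhere.
So Δx_1 = L_13 · (+50), where L_13 = adj(I−A)_13 / det(I−A) = 0.3425 / 0.413875.
Δx_1 = 0.3425 × (+50) / 0.413875 = 17.125 / 0.413875 ≈ 41.38.

Δx_1 = 41.38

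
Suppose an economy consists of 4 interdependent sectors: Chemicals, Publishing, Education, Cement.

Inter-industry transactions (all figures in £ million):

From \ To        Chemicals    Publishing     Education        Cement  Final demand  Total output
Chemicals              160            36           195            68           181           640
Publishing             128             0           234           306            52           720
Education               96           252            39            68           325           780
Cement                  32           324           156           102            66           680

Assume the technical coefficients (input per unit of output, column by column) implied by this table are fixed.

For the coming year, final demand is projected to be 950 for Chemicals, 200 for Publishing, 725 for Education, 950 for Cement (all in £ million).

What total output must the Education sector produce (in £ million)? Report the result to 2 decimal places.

x_3 = 2830.42

Technical coefficients a_ij = z_ij / X_j:
  a_11 = 160/640 = 0.25, a_21 = 128/640 = 0.20, a_31 = 96/640 = 0.15, a_41 = 32/640 = 0.05
  a_12 = 36/720 = 0.05, a_22 = 0/720 = 0.00, a_32 = 252/720 = 0.35, a_42 = 324/720 = 0.45
  a_13 = 195/780 = 0.25, a_23 = 234/780 = 0.30, a_33 = 39/780 = 0.05, a_43 = 156/780 = 0.20
  a_14 = 68/680 = 0.10, a_24 = 306/680 = 0.45, a_34 = 68/680 = 0.10, a_44 = 102/680 = 0.15
I − A =
  [   0.75    -0.05    -0.25    -0.10]
  [  -0.20     1.00    -0.30    -0.45]
  [  -0.15    -0.35     0.95    -0.10]
  [  -0.05    -0.45    -0.20     0.85]
Compute the cofactors C_ij = (−1)^(i+j)·(3×3 minor ij) of I−A; the adjugate is their transpose:
adj(I−A) = Cᵀ =
  [ 0.460875   0.174750   0.212625   0.171750]
  [ 0.232125   0.549750   0.309375   0.354750]
  [ 0.178500   0.268500   0.462000   0.217500]
  [ 0.192000   0.364500   0.285000   0.567000]
det(I−A) = Σ_j (I−A)_1j·C_1j = (0.75)(0.460875) + (-0.05)(0.232125) + (-0.25)(0.178500) + (-0.10)(0.192000) = 0.270225
(I − A)⁻¹ = adj(I−A) / det(I−A) ≈
  [   1.7055     0.6467     0.7868     0.6356]
  [   0.8590     2.0344     1.1449     1.3128]
  [   0.6606     0.9936     1.7097     0.8049]
  [   0.7105     1.3489     1.0547     2.0983]
x = (I − A)⁻¹ d = adj(I−A)·d / det(I−A), with det(I−A) = 0.270225:
  x_1 = (0.460875·950 + 0.174750·200 + 0.212625·725 + 0.171750·950) / 0.270225 = 790.096875 / 0.270225 ≈ 2923.85
  x_2 = (0.232125·950 + 0.549750·200 + 0.309375·725 + 0.354750·950) / 0.270225 = 891.778125 / 0.270225 ≈ 3300.13
  x_3 = (0.178500·950 + 0.268500·200 + 0.462000·725 + 0.217500·950) / 0.270225 = 764.85 / 0.270225 ≈ 2830.42
  x_4 = (0.192000·950 + 0.364500·200 + 0.285000·725 + 0.567000·950) / 0.270225 = 1000.575 / 0.270225 ≈ 3702.75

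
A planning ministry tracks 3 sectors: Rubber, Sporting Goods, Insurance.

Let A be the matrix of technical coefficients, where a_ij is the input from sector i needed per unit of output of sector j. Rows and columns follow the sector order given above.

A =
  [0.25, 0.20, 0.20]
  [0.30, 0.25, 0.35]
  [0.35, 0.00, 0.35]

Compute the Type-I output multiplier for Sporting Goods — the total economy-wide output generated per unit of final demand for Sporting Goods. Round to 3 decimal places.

I − A =
  [   0.75    -0.20    -0.20]
  [  -0.30     0.75    -0.35]
  [  -0.35     0.00     0.65]
Cofactors of I−A, C_ij = (−1)^(i+j)·(minor ij) (rows/columns in the sector order above):
  C_11 = (0.75)(0.65) − (-0.35)(0.00) = 0.4875
  C_12 = −[(-0.30)(0.65) − (-0.35)(-0.35)] = 0.3175
  C_13 = (-0.30)(0.00) − (0.75)(-0.35) = 0.2625
  C_21 = −[(-0.20)(0.65) − (-0.20)(0.00)] = 0.1300
  C_22 = (0.75)(0.65) − (-0.20)(-0.35) = 0.4175
  C_23 = −[(0.75)(0.00) − (-0.20)(-0.35)] = 0.0700
  C_31 = (-0.20)(-0.35) − (-0.20)(0.75) = 0.2200
  C_32 = −[(0.75)(-0.35) − (-0.20)(-0.30)] = 0.3225
  C_33 = (0.75)(0.75) − (-0.20)(-0.30) = 0.5025
det(I−A) = Σ_j (I−A)_1j·C_1j = (0.75)(0.4875) + (-0.20)(0.3175) + (-0.20)(0.2625) = 0.249625
adj(I−A) = Cᵀ =
  [ 0.4875   0.1300   0.2200]
  [ 0.3175   0.4175   0.3225]
  [ 0.2625   0.0700   0.5025]
(I − A)⁻¹ = adj(I−A) / det(I−A) ≈
  [   1.9529     0.5208     0.8813]
  [   1.2719     1.6725     1.2919]
  [   1.0516     0.2804     2.0130]
The output multiplier for sector j is the column-j sum of the Leontief inverse (I − A)⁻¹ = adj(I−A) / det(I−A).
Column S of adj(I−A): (0.1300, 0.4175, 0.0700); det(I−A) = 0.249625.
m_S = (0.1300 + 0.4175 + 0.0700) / 0.249625 = 0.6175 / 0.249625 ≈ 2.474.

m_S = 2.474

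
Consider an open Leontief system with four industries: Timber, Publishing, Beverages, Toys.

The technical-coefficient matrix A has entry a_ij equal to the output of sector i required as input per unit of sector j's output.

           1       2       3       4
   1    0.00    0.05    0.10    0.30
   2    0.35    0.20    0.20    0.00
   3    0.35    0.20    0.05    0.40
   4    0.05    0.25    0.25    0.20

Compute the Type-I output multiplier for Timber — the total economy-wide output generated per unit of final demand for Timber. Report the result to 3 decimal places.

m_1 = 3.661

I − A =
  [   1.00    -0.05    -0.10    -0.30]
  [  -0.35     0.80    -0.20     0.00]
  [  -0.35    -0.20     0.95    -0.40]
  [  -0.05    -0.25    -0.25     0.80]
Compute the cofactors C_ij = (−1)^(i+j)·(3×3 minor ij) of I−A; the adjugate is their transpose:
adj(I−A) = Cᵀ =
  [ 0.476000   0.145250   0.147000   0.252000]
  [ 0.291000   0.589500   0.211250   0.214750]
  [ 0.331000   0.298250   0.587750   0.418000]
  [ 0.224125   0.286500   0.258875   0.664875]
det(I−A) = Σ_j (I−A)_1j·C_1j = (1.00)(0.476000) + (-0.05)(0.291000) + (-0.10)(0.331000) + (-0.30)(0.224125) = 0.3611125
(I − A)⁻¹ = adj(I−A) / det(I−A) ≈
  [   1.3181     0.4022     0.4071     0.6978]
  [   0.8058     1.6325     0.5850     0.5947]
  [   0.9166     0.8259     1.6276     1.1575]
  [   0.6207     0.7934     0.7169     1.8412]
The output multiplier for sector j is the column-j sum of the Leontief inverse (I − A)⁻¹ = adj(I−A) / det(I−A).
Column 1 of adj(I−A): (0.476000, 0.291000, 0.331000, 0.224125); det(I−A) = 0.3611125.
m_1 = (0.476000 + 0.291000 + 0.331000 + 0.224125) / 0.3611125 = 1.322125 / 0.3611125 ≈ 3.661.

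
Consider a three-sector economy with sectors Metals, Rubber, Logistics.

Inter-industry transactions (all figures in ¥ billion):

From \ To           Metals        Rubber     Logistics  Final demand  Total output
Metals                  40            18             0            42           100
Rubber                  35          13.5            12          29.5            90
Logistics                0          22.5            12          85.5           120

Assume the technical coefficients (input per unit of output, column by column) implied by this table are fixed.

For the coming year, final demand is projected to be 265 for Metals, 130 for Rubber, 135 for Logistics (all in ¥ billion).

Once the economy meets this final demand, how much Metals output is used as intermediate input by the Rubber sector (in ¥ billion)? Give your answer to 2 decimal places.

z_MR = 84.92

Technical coefficients a_ij = z_ij / X_j:
  a_MM = 40/100 = 0.40, a_RM = 35/100 = 0.35, a_LM = 0/100 = 0.00
  a_MR = 18/90 = 0.20, a_RR = 13.5/90 = 0.15, a_LR = 22.5/90 = 0.25
  a_ML = 0/120 = 0.00, a_RL = 12/120 = 0.10, a_LL = 12/120 = 0.10
I − A =
  [   0.60    -0.20     0.00]
  [  -0.35     0.85    -0.10]
  [   0.00    -0.25     0.90]
Cofactors of I−A, C_ij = (−1)^(i+j)·(minor ij) (rows/columns in the sector order above):
  C_11 = (0.85)(0.90) − (-0.10)(-0.25) = 0.7400
  C_12 = −[(-0.35)(0.90) − (-0.10)(0.00)] = 0.3150
  C_13 = (-0.35)(-0.25) − (0.85)(0.00) = 0.0875
  C_21 = −[(-0.20)(0.90) − (0.00)(-0.25)] = 0.1800
  C_22 = (0.60)(0.90) − (0.00)(0.00) = 0.5400
  C_23 = −[(0.60)(-0.25) − (-0.20)(0.00)] = 0.1500
  C_31 = (-0.20)(-0.10) − (0.00)(0.85) = 0.0200
  C_32 = −[(0.60)(-0.10) − (0.00)(-0.35)] = 0.0600
  C_33 = (0.60)(0.85) − (-0.20)(-0.35) = 0.4400
det(I−A) = Σ_j (I−A)_1j·C_1j = (0.60)(0.7400) + (-0.20)(0.3150) + (0.00)(0.0875) = 0.3810
adj(I−A) = Cᵀ =
  [ 0.7400   0.1800   0.0200]
  [ 0.3150   0.5400   0.0600]
  [ 0.0875   0.1500   0.4400]
(I − A)⁻¹ = adj(I−A) / det(I−A) ≈
  [   1.9423     0.4724     0.0525]
  [   0.8268     1.4173     0.1575]
  [   0.2297     0.3937     1.1549]
First solve x = (I − A)⁻¹ d = adj(I−A)·d / det(I−A); in particular x_R = (0.3150·265 + 0.5400·130 + 0.0600·135) / 0.3810 = 161.775 / 0.3810 ≈ 424.6063.
Intermediate flow from M to R: z_MR = a_MR · x_R = 0.20 × 161.775 / 0.3810 = 32.355 / 0.3810 ≈ 84.92.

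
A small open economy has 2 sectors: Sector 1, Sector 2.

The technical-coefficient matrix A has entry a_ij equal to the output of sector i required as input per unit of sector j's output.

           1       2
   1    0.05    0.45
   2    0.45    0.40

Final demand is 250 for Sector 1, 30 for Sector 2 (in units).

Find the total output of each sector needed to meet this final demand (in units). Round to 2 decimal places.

I − A =
  [   0.95    -0.45]
  [  -0.45     0.60]
det(I−A) = (0.95)(0.60) − (-0.45)(-0.45) = 0.3675
adj(I−A) = [[0.60, 0.45], [0.45, 0.95]]
(I − A)⁻¹ = adj(I−A) / det(I−A) ≈
  [   1.6327     1.2245]
  [   1.2245     2.5850]
x = (I − A)⁻¹ d = adj(I−A)·d / det(I−A), with det(I−A) = 0.3675:
  x_1 = (0.60·250 + 0.45·30) / 0.3675 = 163.50 / 0.3675 ≈ 444.90
  x_2 = (0.45·250 + 0.95·30) / 0.3675 = 141.00 / 0.3675 ≈ 383.67

x_1 = 444.90, x_2 = 383.67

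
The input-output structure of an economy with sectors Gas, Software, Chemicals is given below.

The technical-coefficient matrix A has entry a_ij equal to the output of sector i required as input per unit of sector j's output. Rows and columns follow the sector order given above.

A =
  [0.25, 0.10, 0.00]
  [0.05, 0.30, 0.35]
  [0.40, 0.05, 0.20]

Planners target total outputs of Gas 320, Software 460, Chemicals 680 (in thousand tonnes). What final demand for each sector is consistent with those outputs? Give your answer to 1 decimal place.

I − A =
  [   0.75    -0.10     0.00]
  [  -0.05     0.70    -0.35]
  [  -0.40    -0.05     0.80]
d = (I − A) x:
  d_1 = (+0.75)·320 + (-0.10)·460 + (+0.00)·680 = 194.0
  d_2 = (-0.05)·320 + (+0.70)·460 + (-0.35)·680 = 68.0
  d_3 = (-0.40)·320 + (-0.05)·460 + (+0.80)·680 = 393.0

d_1 = 194.0, d_2 = 68.0, d_3 = 393.0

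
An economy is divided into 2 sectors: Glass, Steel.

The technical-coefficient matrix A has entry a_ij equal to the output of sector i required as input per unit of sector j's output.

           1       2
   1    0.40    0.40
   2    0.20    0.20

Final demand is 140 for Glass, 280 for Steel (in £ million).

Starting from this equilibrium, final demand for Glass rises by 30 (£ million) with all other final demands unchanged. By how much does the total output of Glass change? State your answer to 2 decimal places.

I − A =
  [   0.60    -0.40]
  [  -0.20     0.80]
det(I−A) = (0.60)(0.80) − (-0.40)(-0.20) = 0.4000
adj(I−A) = [[0.80, 0.40], [0.20, 0.60]]
(I − A)⁻¹ = adj(I−A) / det(I−A) ≈
  [   2.0000     1.0000]
  [   0.5000     1.5000]
Δx = (I − A)⁻¹ Δd with Δd having +30 in the Glass component and 0 elsewhere.
So Δx_1 = L_11 · (+30), where L_11 = adj(I−A)_11 / det(I−A) = 0.80 / 0.4000.
Δx_1 = 0.80 × (+30) / 0.4000 = 24.00 / 0.4000 = 60.00.

Δx_1 = 60.00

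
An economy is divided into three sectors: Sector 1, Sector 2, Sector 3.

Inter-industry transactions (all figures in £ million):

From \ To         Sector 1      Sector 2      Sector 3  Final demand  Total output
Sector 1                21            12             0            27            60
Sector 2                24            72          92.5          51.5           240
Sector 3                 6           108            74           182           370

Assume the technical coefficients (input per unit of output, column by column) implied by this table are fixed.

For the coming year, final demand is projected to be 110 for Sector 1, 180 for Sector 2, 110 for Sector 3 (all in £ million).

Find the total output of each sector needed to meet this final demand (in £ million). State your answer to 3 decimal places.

x_1 = 211.238, x_2 = 546.094, x_3 = 471.083

Technical coefficients a_ij = z_ij / X_j:
  a_11 = 21/60 = 0.35, a_21 = 24/60 = 0.40, a_31 = 6/60 = 0.10
  a_12 = 12/240 = 0.05, a_22 = 72/240 = 0.30, a_32 = 108/240 = 0.45
  a_13 = 0/370 = 0.00, a_23 = 92.5/370 = 0.25, a_33 = 74/370 = 0.20
I − A =
  [   0.65    -0.05     0.00]
  [  -0.40     0.70    -0.25]
  [  -0.10    -0.45     0.80]
Cofactors of I−A, C_ij = (−1)^(i+j)·(minor ij) (rows/columns in the sector order above):
  C_11 = (0.70)(0.80) − (-0.25)(-0.45) = 0.4475
  C_12 = −[(-0.40)(0.80) − (-0.25)(-0.10)] = 0.3450
  C_13 = (-0.40)(-0.45) − (0.70)(-0.10) = 0.2500
  C_21 = −[(-0.05)(0.80) − (0.00)(-0.45)] = 0.0400
  C_22 = (0.65)(0.80) − (0.00)(-0.10) = 0.5200
  C_23 = −[(0.65)(-0.45) − (-0.05)(-0.10)] = 0.2975
  C_31 = (-0.05)(-0.25) − (0.00)(0.70) = 0.0125
  C_32 = −[(0.65)(-0.25) − (0.00)(-0.40)] = 0.1625
  C_33 = (0.65)(0.70) − (-0.05)(-0.40) = 0.4350
det(I−A) = Σ_j (I−A)_1j·C_1j = (0.65)(0.4475) + (-0.05)(0.3450) + (0.00)(0.2500) = 0.273625
adj(I−A) = Cᵀ =
  [ 0.4475   0.0400   0.0125]
  [ 0.3450   0.5200   0.1625]
  [ 0.2500   0.2975   0.4350]
(I − A)⁻¹ = adj(I−A) / det(I−A) ≈
  [   1.6354     0.1462     0.0457]
  [   1.2608     1.9004     0.5939]
  [   0.9137     1.0873     1.5898]
x = (I − A)⁻¹ d = adj(I−A)·d / det(I−A), with det(I−A) = 0.273625:
  x_1 = (0.4475·110 + 0.0400·180 + 0.0125·110) / 0.273625 = 57.80 / 0.273625 ≈ 211.238
  x_2 = (0.3450·110 + 0.5200·180 + 0.1625·110) / 0.273625 = 149.425 / 0.273625 ≈ 546.094
  x_3 = (0.2500·110 + 0.2975·180 + 0.4350·110) / 0.273625 = 128.90 / 0.273625 ≈ 471.083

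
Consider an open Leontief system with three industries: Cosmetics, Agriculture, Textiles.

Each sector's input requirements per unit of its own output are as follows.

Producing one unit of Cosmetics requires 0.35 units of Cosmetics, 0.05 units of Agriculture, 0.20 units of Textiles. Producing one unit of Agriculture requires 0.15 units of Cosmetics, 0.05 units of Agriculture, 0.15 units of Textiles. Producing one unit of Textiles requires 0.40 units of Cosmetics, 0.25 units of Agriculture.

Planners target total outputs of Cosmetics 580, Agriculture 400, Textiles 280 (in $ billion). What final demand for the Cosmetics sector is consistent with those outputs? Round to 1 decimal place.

I − A =
  [   0.65    -0.15    -0.40]
  [  -0.05     0.95    -0.25]
  [  -0.20    -0.15     1.00]
d = (I − A) x:
  d_C = (+0.65)·580 + (-0.15)·400 + (-0.40)·280 = 205.0
  d_A = (-0.05)·580 + (+0.95)·400 + (-0.25)·280 = 281.0
  d_T = (-0.20)·580 + (-0.15)·400 + (+1.00)·280 = 104.0

d_C = 205.0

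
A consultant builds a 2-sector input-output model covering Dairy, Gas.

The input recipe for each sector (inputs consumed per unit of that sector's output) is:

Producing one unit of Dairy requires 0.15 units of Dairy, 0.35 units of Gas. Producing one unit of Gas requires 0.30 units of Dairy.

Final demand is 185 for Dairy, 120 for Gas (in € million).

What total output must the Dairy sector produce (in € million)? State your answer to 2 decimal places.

I − A =
  [   0.85    -0.30]
  [  -0.35     1.00]
det(I−A) = (0.85)(1.00) − (-0.30)(-0.35) = 0.7450
adj(I−A) = [[1.00, 0.30], [0.35, 0.85]]
(I − A)⁻¹ = adj(I−A) / det(I−A) ≈
  [   1.3423     0.4027]
  [   0.4698     1.1409]
x = (I − A)⁻¹ d = adj(I−A)·d / det(I−A), with det(I−A) = 0.7450:
  x_1 = (1.00·185 + 0.30·120) / 0.7450 = 221.00 / 0.7450 ≈ 296.64
  x_2 = (0.35·185 + 0.85·120) / 0.7450 = 166.75 / 0.7450 ≈ 223.83

x_1 = 296.64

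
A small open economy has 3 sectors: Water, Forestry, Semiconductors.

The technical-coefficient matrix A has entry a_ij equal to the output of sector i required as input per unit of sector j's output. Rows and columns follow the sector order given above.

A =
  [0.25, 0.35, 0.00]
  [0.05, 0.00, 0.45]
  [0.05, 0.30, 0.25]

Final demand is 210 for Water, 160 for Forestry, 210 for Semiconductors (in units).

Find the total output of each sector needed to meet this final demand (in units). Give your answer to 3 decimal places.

x_W = 463.884, x_F = 394.037, x_S = 468.541

I − A =
  [   0.75    -0.35     0.00]
  [  -0.05     1.00    -0.45]
  [  -0.05    -0.30     0.75]
Cofactors of I−A, C_ij = (−1)^(i+j)·(minor ij) (rows/columns in the sector order above):
  C_11 = (1.00)(0.75) − (-0.45)(-0.30) = 0.6150
  C_12 = −[(-0.05)(0.75) − (-0.45)(-0.05)] = 0.0600
  C_13 = (-0.05)(-0.30) − (1.00)(-0.05) = 0.0650
  C_21 = −[(-0.35)(0.75) − (0.00)(-0.30)] = 0.2625
  C_22 = (0.75)(0.75) − (0.00)(-0.05) = 0.5625
  C_23 = −[(0.75)(-0.30) − (-0.35)(-0.05)] = 0.2425
  C_31 = (-0.35)(-0.45) − (0.00)(1.00) = 0.1575
  C_32 = −[(0.75)(-0.45) − (0.00)(-0.05)] = 0.3375
  C_33 = (0.75)(1.00) − (-0.35)(-0.05) = 0.7325
det(I−A) = Σ_j (I−A)_1j·C_1j = (0.75)(0.6150) + (-0.35)(0.0600) + (0.00)(0.0650) = 0.44025
adj(I−A) = Cᵀ =
  [ 0.6150   0.2625   0.1575]
  [ 0.0600   0.5625   0.3375]
  [ 0.0650   0.2425   0.7325]
(I − A)⁻¹ = adj(I−A) / det(I−A) ≈
  [   1.3969     0.5963     0.3578]
  [   0.1363     1.2777     0.7666]
  [   0.1476     0.5508     1.6638]
x = (I − A)⁻¹ d = adj(I−A)·d / det(I−A), with det(I−A) = 0.44025:
  x_W = (0.6150·210 + 0.2625·160 + 0.1575·210) / 0.44025 = 204.225 / 0.44025 ≈ 463.884
  x_F = (0.0600·210 + 0.5625·160 + 0.3375·210) / 0.44025 = 173.475 / 0.44025 ≈ 394.037
  x_S = (0.0650·210 + 0.2425·160 + 0.7325·210) / 0.44025 = 206.275 / 0.44025 ≈ 468.541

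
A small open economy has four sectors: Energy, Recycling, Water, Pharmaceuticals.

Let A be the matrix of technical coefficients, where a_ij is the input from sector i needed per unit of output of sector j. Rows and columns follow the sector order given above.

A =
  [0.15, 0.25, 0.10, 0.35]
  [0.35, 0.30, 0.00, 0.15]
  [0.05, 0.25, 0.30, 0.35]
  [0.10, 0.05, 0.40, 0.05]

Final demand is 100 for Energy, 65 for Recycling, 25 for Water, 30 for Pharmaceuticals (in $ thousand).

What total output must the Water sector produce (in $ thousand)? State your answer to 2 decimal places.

I − A =
  [   0.85    -0.25    -0.10    -0.35]
  [  -0.35     0.70     0.00    -0.15]
  [  -0.05    -0.25     0.70    -0.35]
  [  -0.10    -0.05    -0.40     0.95]
Compute the cofactors C_ij = (−1)^(i+j)·(3×3 minor ij) of I−A; the adjugate is their transpose:
adj(I−A) = Cᵀ =
  [ 0.347250   0.204000   0.178750   0.226000]
  [ 0.197250   0.406500   0.134750   0.186500]
  [ 0.150375   0.229500   0.441375   0.254250]
  [ 0.110250   0.139500   0.211750   0.343000]
det(I−A) = Σ_j (I−A)_1j·C_1j = (0.85)(0.347250) + (-0.25)(0.197250) + (-0.10)(0.150375) + (-0.35)(0.110250) = 0.192225
(I − A)⁻¹ = adj(I−A) / det(I−A) ≈
  [   1.8065     1.0613     0.9299     1.1757]
  [   1.0261     2.1147     0.7010     0.9702]
  [   0.7823     1.1939     2.2961     1.3227]
  [   0.5735     0.7257     1.1016     1.7844]
x = (I − A)⁻¹ d = adj(I−A)·d / det(I−A), with det(I−A) = 0.192225:
  x_1 = (0.347250·100 + 0.204000·65 + 0.178750·25 + 0.226000·30) / 0.192225 = 59.23375 / 0.192225 ≈ 308.15
  x_2 = (0.197250·100 + 0.406500·65 + 0.134750·25 + 0.186500·30) / 0.192225 = 55.11125 / 0.192225 ≈ 286.70
  x_3 = (0.150375·100 + 0.229500·65 + 0.441375·25 + 0.254250·30) / 0.192225 = 48.616875 / 0.192225 ≈ 252.92
  x_4 = (0.110250·100 + 0.139500·65 + 0.211750·25 + 0.343000·30) / 0.192225 = 35.67625 / 0.192225 ≈ 185.60

x_3 = 252.92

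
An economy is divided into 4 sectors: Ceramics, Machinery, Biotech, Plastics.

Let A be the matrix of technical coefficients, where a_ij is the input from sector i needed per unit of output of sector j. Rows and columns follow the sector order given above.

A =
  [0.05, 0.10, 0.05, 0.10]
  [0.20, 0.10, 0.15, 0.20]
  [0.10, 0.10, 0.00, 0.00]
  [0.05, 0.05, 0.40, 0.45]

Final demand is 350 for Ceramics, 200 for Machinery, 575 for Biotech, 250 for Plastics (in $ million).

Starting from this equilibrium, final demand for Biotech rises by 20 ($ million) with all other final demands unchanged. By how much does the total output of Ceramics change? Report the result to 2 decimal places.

Δx_C = 3.69

I − A =
  [   0.95    -0.10    -0.05    -0.10]
  [  -0.20     0.90    -0.15    -0.20]
  [  -0.10    -0.10     1.00     0.00]
  [  -0.05    -0.05    -0.40     0.55]
Compute the cofactors C_ij = (−1)^(i+j)·(3×3 minor ij) of I−A; the adjugate is their transpose:
adj(I−A) = Cᵀ =
  [ 0.468750   0.066750   0.077250   0.109500]
  [ 0.136250   0.510750   0.167625   0.210500]
  [ 0.060500   0.057750   0.443250   0.032000]
  [ 0.099000   0.094500   0.344625   0.813750]
det(I−A) = Σ_j (I−A)_1j·C_1j = (0.95)(0.468750) + (-0.10)(0.136250) + (-0.05)(0.060500) + (-0.10)(0.099000) = 0.4187625
(I − A)⁻¹ = adj(I−A) / det(I−A) ≈
  [   1.1194     0.1594     0.1845     0.2615]
  [   0.3254     1.2197     0.4003     0.5027]
  [   0.1445     0.1379     1.0585     0.0764]
  [   0.2364     0.2257     0.8230     1.9432]
Δx = (I − A)⁻¹ Δd with Δd having +20 in the Biotech component and 0 elsewhere.
So Δx_C = L_CB · (+20), where L_CB = adj(I−A)_CB / det(I−A) = 0.077250 / 0.4187625.
Δx_C = 0.077250 × (+20) / 0.4187625 = 1.545 / 0.4187625 ≈ 3.69.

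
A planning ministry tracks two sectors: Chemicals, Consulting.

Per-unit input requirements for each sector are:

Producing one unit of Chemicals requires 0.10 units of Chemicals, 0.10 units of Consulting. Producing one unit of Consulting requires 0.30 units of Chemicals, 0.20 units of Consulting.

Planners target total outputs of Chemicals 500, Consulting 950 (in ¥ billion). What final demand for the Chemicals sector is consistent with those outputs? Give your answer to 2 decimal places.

I − A =
  [   0.90    -0.30]
  [  -0.10     0.80]
d = (I − A) x:
  d_1 = (+0.90)·500 + (-0.30)·950 = 165.00
  d_2 = (-0.10)·500 + (+0.80)·950 = 710.00

d_1 = 165.00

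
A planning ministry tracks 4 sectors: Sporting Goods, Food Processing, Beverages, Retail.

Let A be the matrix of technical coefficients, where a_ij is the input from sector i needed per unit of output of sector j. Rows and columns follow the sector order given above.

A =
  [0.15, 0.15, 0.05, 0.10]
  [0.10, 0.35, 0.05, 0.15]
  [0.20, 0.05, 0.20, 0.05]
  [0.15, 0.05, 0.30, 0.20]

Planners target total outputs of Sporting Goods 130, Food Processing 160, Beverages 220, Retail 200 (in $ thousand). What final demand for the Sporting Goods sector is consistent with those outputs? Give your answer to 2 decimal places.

d_1 = 55.50

I − A =
  [   0.85    -0.15    -0.05    -0.10]
  [  -0.10     0.65    -0.05    -0.15]
  [  -0.20    -0.05     0.80    -0.05]
  [  -0.15    -0.05    -0.30     0.80]
d = (I − A) x:
  d_1 = (+0.85)·130 + (-0.15)·160 + (-0.05)·220 + (-0.10)·200 = 55.50
  d_2 = (-0.10)·130 + (+0.65)·160 + (-0.05)·220 + (-0.15)·200 = 50.00
  d_3 = (-0.20)·130 + (-0.05)·160 + (+0.80)·220 + (-0.05)·200 = 132.00
  d_4 = (-0.15)·130 + (-0.05)·160 + (-0.30)·220 + (+0.80)·200 = 66.50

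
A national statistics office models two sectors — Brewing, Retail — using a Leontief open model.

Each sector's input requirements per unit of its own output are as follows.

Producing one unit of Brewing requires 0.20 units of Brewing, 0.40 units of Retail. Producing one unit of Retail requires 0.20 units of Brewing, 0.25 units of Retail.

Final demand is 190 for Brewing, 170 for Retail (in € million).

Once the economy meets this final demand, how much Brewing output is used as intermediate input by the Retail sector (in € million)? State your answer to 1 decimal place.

z_BR = 81.5

I − A =
  [   0.80    -0.20]
  [  -0.40     0.75]
det(I−A) = (0.80)(0.75) − (-0.20)(-0.40) = 0.5200
adj(I−A) = [[0.75, 0.20], [0.40, 0.80]]
(I − A)⁻¹ = adj(I−A) / det(I−A) ≈
  [   1.4423     0.3846]
  [   0.7692     1.5385]
First solve x = (I − A)⁻¹ d = adj(I−A)·d / det(I−A); in particular x_R = (0.40·190 + 0.80·170) / 0.5200 = 212.00 / 0.5200 ≈ 407.692.
Intermediate flow from B to R: z_BR = a_BR · x_R = 0.20 × 212.00 / 0.5200 = 42.40 / 0.5200 ≈ 81.5.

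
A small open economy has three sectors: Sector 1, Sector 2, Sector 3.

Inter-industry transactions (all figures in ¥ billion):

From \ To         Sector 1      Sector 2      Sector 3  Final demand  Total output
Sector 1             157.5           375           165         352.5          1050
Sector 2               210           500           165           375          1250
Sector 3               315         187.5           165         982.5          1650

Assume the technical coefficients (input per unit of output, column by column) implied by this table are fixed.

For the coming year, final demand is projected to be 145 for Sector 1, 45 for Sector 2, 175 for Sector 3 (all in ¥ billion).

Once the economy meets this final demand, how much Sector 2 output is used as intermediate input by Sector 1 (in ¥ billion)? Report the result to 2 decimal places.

z_21 = 57.81

Technical coefficients a_ij = z_ij / X_j:
  a_11 = 157.5/1050 = 0.15, a_21 = 210/1050 = 0.20, a_31 = 315/1050 = 0.30
  a_12 = 375/1250 = 0.30, a_22 = 500/1250 = 0.40, a_32 = 187.5/1250 = 0.15
  a_13 = 165/1650 = 0.10, a_23 = 165/1650 = 0.10, a_33 = 165/1650 = 0.10
I − A =
  [   0.85    -0.30    -0.10]
  [  -0.20     0.60    -0.10]
  [  -0.30    -0.15     0.90]
Cofactors of I−A, C_ij = (−1)^(i+j)·(minor ij) (rows/columns in the sector order above):
  C_11 = (0.60)(0.90) − (-0.10)(-0.15) = 0.5250
  C_12 = −[(-0.20)(0.90) − (-0.10)(-0.30)] = 0.2100
  C_13 = (-0.20)(-0.15) − (0.60)(-0.30) = 0.2100
  C_21 = −[(-0.30)(0.90) − (-0.10)(-0.15)] = 0.2850
  C_22 = (0.85)(0.90) − (-0.10)(-0.30) = 0.7350
  C_23 = −[(0.85)(-0.15) − (-0.30)(-0.30)] = 0.2175
  C_31 = (-0.30)(-0.10) − (-0.10)(0.60) = 0.0900
  C_32 = −[(0.85)(-0.10) − (-0.10)(-0.20)] = 0.1050
  C_33 = (0.85)(0.60) − (-0.30)(-0.20) = 0.4500
det(I−A) = Σ_j (I−A)_1j·C_1j = (0.85)(0.5250) + (-0.30)(0.2100) + (-0.10)(0.2100) = 0.36225
adj(I−A) = Cᵀ =
  [ 0.5250   0.2850   0.0900]
  [ 0.2100   0.7350   0.1050]
  [ 0.2100   0.2175   0.4500]
(I − A)⁻¹ = adj(I−A) / det(I−A) ≈
  [   1.4493     0.7867     0.2484]
  [   0.5797     2.0290     0.2899]
  [   0.5797     0.6004     1.2422]
First solve x = (I − A)⁻¹ d = adj(I−A)·d / det(I−A); in particular x_1 = (0.5250·145 + 0.2850·45 + 0.0900·175) / 0.36225 = 104.70 / 0.36225 ≈ 289.0269.
Intermediate flow from 2 to 1: z_21 = a_21 · x_1 = 0.20 × 104.70 / 0.36225 = 20.94 / 0.36225 ≈ 57.81.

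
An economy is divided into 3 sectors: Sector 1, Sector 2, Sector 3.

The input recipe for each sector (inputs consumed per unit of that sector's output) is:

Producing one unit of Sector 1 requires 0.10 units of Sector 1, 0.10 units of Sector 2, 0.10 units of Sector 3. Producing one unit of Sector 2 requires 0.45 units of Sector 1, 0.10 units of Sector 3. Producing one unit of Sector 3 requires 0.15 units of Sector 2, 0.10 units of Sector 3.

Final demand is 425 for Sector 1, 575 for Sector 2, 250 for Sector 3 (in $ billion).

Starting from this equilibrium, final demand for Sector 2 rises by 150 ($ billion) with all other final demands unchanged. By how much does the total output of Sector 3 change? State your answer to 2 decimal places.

I − A =
  [   0.90    -0.45     0.00]
  [  -0.10     1.00    -0.15]
  [  -0.10    -0.10     0.90]
Cofactors of I−A, C_ij = (−1)^(i+j)·(minor ij) (rows/columns in the sector order above):
  C_11 = (1.00)(0.90) − (-0.15)(-0.10) = 0.8850
  C_12 = −[(-0.10)(0.90) − (-0.15)(-0.10)] = 0.1050
  C_13 = (-0.10)(-0.10) − (1.00)(-0.10) = 0.1100
  C_21 = −[(-0.45)(0.90) − (0.00)(-0.10)] = 0.4050
  C_22 = (0.90)(0.90) − (0.00)(-0.10) = 0.8100
  C_23 = −[(0.90)(-0.10) − (-0.45)(-0.10)] = 0.1350
  C_31 = (-0.45)(-0.15) − (0.00)(1.00) = 0.0675
  C_32 = −[(0.90)(-0.15) − (0.00)(-0.10)] = 0.1350
  C_33 = (0.90)(1.00) − (-0.45)(-0.10) = 0.8550
det(I−A) = Σ_j (I−A)_1j·C_1j = (0.90)(0.8850) + (-0.45)(0.1050) + (0.00)(0.1100) = 0.74925
adj(I−A) = Cᵀ =
  [ 0.8850   0.4050   0.0675]
  [ 0.1050   0.8100   0.1350]
  [ 0.1100   0.1350   0.8550]
(I − A)⁻¹ = adj(I−A) / det(I−A) ≈
  [   1.1812     0.5405     0.0901]
  [   0.1401     1.0811     0.1802]
  [   0.1468     0.1802     1.1411]
Δx = (I − A)⁻¹ Δd with Δd having +150 in the Sector 2 component and 0 elsewhere.
So Δx_3 = L_32 · (+150), where L_32 = adj(I−A)_32 / det(I−A) = 0.1350 / 0.74925.
Δx_3 = 0.1350 × (+150) / 0.74925 = 20.25 / 0.74925 ≈ 27.03.

Δx_3 = 27.03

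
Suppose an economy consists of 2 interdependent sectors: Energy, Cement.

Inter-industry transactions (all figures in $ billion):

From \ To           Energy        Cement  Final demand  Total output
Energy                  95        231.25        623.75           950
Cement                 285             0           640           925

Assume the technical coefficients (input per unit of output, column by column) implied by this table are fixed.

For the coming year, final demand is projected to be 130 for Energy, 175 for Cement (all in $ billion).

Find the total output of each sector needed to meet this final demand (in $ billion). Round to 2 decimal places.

x_1 = 210.61, x_2 = 238.18

Technical coefficients a_ij = z_ij / X_j:
  a_11 = 95/950 = 0.10, a_21 = 285/950 = 0.30
  a_12 = 231.25/925 = 0.25, a_22 = 0/925 = 0.00
I − A =
  [   0.90    -0.25]
  [  -0.30     1.00]
det(I−A) = (0.90)(1.00) − (-0.25)(-0.30) = 0.8250
adj(I−A) = [[1.00, 0.25], [0.30, 0.90]]
(I − A)⁻¹ = adj(I−A) / det(I−A) ≈
  [   1.2121     0.3030]
  [   0.3636     1.0909]
x = (I − A)⁻¹ d = adj(I−A)·d / det(I−A), with det(I−A) = 0.8250:
  x_1 = (1.00·130 + 0.25·175) / 0.8250 = 173.75 / 0.8250 ≈ 210.61
  x_2 = (0.30·130 + 0.90·175) / 0.8250 = 196.50 / 0.8250 ≈ 238.18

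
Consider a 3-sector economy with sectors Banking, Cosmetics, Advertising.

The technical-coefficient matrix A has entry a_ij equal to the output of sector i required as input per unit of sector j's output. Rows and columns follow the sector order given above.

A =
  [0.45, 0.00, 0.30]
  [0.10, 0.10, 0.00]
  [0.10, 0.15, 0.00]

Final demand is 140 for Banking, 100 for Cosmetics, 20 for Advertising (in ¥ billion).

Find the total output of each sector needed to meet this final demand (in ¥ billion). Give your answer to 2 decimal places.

I − A =
  [   0.55     0.00    -0.30]
  [  -0.10     0.90     0.00]
  [  -0.10    -0.15     1.00]
Cofactors of I−A, C_ij = (−1)^(i+j)·(minor ij) (rows/columns in the sector order above):
  C_11 = (0.90)(1.00) − (0.00)(-0.15) = 0.9000
  C_12 = −[(-0.10)(1.00) − (0.00)(-0.10)] = 0.1000
  C_13 = (-0.10)(-0.15) − (0.90)(-0.10) = 0.1050
  C_21 = −[(0.00)(1.00) − (-0.30)(-0.15)] = 0.0450
  C_22 = (0.55)(1.00) − (-0.30)(-0.10) = 0.5200
  C_23 = −[(0.55)(-0.15) − (0.00)(-0.10)] = 0.0825
  C_31 = (0.00)(0.00) − (-0.30)(0.90) = 0.2700
  C_32 = −[(0.55)(0.00) − (-0.30)(-0.10)] = 0.0300
  C_33 = (0.55)(0.90) − (0.00)(-0.10) = 0.4950
det(I−A) = Σ_j (I−A)_1j·C_1j = (0.55)(0.9000) + (0.00)(0.1000) + (-0.30)(0.1050) = 0.4635
adj(I−A) = Cᵀ =
  [ 0.9000   0.0450   0.2700]
  [ 0.1000   0.5200   0.0300]
  [ 0.1050   0.0825   0.4950]
(I − A)⁻¹ = adj(I−A) / det(I−A) ≈
  [   1.9417     0.0971     0.5825]
  [   0.2157     1.1219     0.0647]
  [   0.2265     0.1780     1.0680]
x = (I − A)⁻¹ d = adj(I−A)·d / det(I−A), with det(I−A) = 0.4635:
  x_1 = (0.9000·140 + 0.0450·100 + 0.2700·20) / 0.4635 = 135.90 / 0.4635 ≈ 293.20
  x_2 = (0.1000·140 + 0.5200·100 + 0.0300·20) / 0.4635 = 66.60 / 0.4635 ≈ 143.69
  x_3 = (0.1050·140 + 0.0825·100 + 0.4950·20) / 0.4635 = 32.85 / 0.4635 ≈ 70.87

x_1 = 293.20, x_2 = 143.69, x_3 = 70.87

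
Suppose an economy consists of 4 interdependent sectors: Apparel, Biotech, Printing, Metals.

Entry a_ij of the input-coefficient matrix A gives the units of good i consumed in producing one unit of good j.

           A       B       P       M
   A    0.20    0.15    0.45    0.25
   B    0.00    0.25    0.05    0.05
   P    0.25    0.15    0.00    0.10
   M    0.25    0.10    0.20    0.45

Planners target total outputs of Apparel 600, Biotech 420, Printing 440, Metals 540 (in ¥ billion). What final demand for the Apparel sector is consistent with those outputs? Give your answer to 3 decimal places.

I − A =
  [   0.80    -0.15    -0.45    -0.25]
  [   0.00     0.75    -0.05    -0.05]
  [  -0.25    -0.15     1.00    -0.10]
  [  -0.25    -0.10    -0.20     0.55]
d = (I − A) x:
  d_A = (+0.80)·600 + (-0.15)·420 + (-0.45)·440 + (-0.25)·540 = 84.000
  d_B = (+0.00)·600 + (+0.75)·420 + (-0.05)·440 + (-0.05)·540 = 266.000
  d_P = (-0.25)·600 + (-0.15)·420 + (+1.00)·440 + (-0.10)·540 = 173.000
  d_M = (-0.25)·600 + (-0.10)·420 + (-0.20)·440 + (+0.55)·540 = 17.000

d_A = 84.000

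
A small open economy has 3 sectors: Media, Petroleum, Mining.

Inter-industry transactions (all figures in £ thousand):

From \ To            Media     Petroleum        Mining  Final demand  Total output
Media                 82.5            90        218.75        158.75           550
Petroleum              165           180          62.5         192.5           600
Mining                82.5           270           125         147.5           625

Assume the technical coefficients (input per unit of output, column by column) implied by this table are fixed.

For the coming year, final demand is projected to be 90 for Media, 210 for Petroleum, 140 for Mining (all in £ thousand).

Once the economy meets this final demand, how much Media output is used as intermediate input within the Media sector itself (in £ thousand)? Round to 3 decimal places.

Technical coefficients a_ij = z_ij / X_j:
  a_11 = 82.5/550 = 0.15, a_21 = 165/550 = 0.30, a_31 = 82.5/550 = 0.15
  a_12 = 90/600 = 0.15, a_22 = 180/600 = 0.30, a_32 = 270/600 = 0.45
  a_13 = 218.75/625 = 0.35, a_23 = 62.5/625 = 0.10, a_33 = 125/625 = 0.20
I − A =
  [   0.85    -0.15    -0.35]
  [  -0.30     0.70    -0.10]
  [  -0.15    -0.45     0.80]
Cofactors of I−A, C_ij = (−1)^(i+j)·(minor ij) (rows/columns in the sector order above):
  C_11 = (0.70)(0.80) − (-0.10)(-0.45) = 0.5150
  C_12 = −[(-0.30)(0.80) − (-0.10)(-0.15)] = 0.2550
  C_13 = (-0.30)(-0.45) − (0.70)(-0.15) = 0.2400
  C_21 = −[(-0.15)(0.80) − (-0.35)(-0.45)] = 0.2775
  C_22 = (0.85)(0.80) − (-0.35)(-0.15) = 0.6275
  C_23 = −[(0.85)(-0.45) − (-0.15)(-0.15)] = 0.4050
  C_31 = (-0.15)(-0.10) − (-0.35)(0.70) = 0.2600
  C_32 = −[(0.85)(-0.10) − (-0.35)(-0.30)] = 0.1900
  C_33 = (0.85)(0.70) − (-0.15)(-0.30) = 0.5500
det(I−A) = Σ_j (I−A)_1j·C_1j = (0.85)(0.5150) + (-0.15)(0.2550) + (-0.35)(0.2400) = 0.3155
adj(I−A) = Cᵀ =
  [ 0.5150   0.2775   0.2600]
  [ 0.2550   0.6275   0.1900]
  [ 0.2400   0.4050   0.5500]
(I − A)⁻¹ = adj(I−A) / det(I−A) ≈
  [   1.6323     0.8796     0.8241]
  [   0.8082     1.9889     0.6022]
  [   0.7607     1.2837     1.7433]
First solve x = (I − A)⁻¹ d = adj(I−A)·d / det(I−A); in particular x_1 = (0.5150·90 + 0.2775·210 + 0.2600·140) / 0.3155 = 141.025 / 0.3155 ≈ 446.98891.
Intermediate flow from 1 to 1: z_11 = a_11 · x_1 = 0.15 × 141.025 / 0.3155 = 21.15375 / 0.3155 ≈ 67.048.

z_11 = 67.048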